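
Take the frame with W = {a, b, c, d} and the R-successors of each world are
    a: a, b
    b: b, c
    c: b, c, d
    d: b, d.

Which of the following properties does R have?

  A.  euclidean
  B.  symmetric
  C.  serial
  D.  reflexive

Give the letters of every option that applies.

(A) not euclidean: a R b and a R a but not b R a.
(B) not symmetric: a R b but not b R a.
(C) serial: every world has an R-successor.
(D) reflexive: each world relates to itself.

C, D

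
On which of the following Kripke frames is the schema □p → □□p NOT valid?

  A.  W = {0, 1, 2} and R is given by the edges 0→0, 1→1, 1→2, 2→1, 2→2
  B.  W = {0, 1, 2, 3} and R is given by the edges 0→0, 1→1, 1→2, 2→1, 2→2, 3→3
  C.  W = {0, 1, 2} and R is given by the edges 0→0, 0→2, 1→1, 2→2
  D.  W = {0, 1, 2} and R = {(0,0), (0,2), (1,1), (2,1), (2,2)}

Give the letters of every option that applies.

D

The schema □p → □□p is axiom 4; it is valid on a frame iff R is transitive.
(A) R is transitive (R is closed under composition), so the schema is valid here.
(B) R is transitive (R is closed under composition), so the schema is valid here.
(C) R is transitive (R is closed under composition), so the schema is valid here.
(D) R is not transitive (0 R 2 and 2 R 1 but not 0 R 1), so the schema fails here.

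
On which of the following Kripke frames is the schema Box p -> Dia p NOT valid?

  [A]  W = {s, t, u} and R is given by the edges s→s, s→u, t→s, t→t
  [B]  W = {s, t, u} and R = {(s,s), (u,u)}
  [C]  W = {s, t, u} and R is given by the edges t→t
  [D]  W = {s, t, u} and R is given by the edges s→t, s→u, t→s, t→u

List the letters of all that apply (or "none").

The schema Box p -> Dia p is axiom D; it is valid on a frame iff R is serial.
(A) R is not serial (u has no R-successor), so the schema fails here.
(B) R is not serial (t has no R-successor), so the schema fails here.
(C) R is not serial (s has no R-successor), so the schema fails here.
(D) R is not serial (u has no R-successor), so the schema fails here.

A, B, C, D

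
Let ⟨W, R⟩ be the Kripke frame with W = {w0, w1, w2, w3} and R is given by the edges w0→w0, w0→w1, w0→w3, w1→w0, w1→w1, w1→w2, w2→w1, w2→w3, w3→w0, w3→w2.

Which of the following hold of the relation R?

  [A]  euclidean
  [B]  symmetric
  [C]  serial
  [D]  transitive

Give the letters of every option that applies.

B, C

(A) not euclidean: w0 R w1 and w0 R w3 but not w1 R w3.
(B) symmetric: every R-edge is matched by its reverse.
(C) serial: every world has an R-successor.
(D) not transitive: w0 R w1 and w1 R w2 but not w0 R w2.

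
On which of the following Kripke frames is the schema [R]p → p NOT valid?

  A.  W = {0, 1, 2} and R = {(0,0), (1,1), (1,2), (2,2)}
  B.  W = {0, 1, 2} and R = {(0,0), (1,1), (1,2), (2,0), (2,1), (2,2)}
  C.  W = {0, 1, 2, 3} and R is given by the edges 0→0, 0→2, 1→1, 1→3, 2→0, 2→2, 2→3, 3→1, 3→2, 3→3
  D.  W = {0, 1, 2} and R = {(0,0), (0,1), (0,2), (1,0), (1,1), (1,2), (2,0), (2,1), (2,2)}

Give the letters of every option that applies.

none

The schema [R]p → p is axiom T; it is valid on a frame iff R is reflexive.
(A) R is reflexive (each world relates to itself), so the schema is valid here.
(B) R is reflexive (each world relates to itself), so the schema is valid here.
(C) R is reflexive (each world relates to itself), so the schema is valid here.
(D) R is reflexive (each world relates to itself), so the schema is valid here.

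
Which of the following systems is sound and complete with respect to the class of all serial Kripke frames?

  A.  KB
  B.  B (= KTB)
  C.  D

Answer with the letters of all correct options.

(A) KB is determined by the class of symmetric frames.
(B) B (= KTB) is determined by the class of reflexive and symmetric frames.
(C) D is determined by exactly this class.

C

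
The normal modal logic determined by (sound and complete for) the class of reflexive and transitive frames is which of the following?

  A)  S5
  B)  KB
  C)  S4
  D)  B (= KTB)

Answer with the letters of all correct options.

C

(A) S5 is determined by the class of reflexive, symmetric, and transitive frames.
(B) KB is determined by the class of symmetric frames.
(C) S4 is determined by exactly this class.
(D) B (= KTB) is determined by the class of reflexive and symmetric frames.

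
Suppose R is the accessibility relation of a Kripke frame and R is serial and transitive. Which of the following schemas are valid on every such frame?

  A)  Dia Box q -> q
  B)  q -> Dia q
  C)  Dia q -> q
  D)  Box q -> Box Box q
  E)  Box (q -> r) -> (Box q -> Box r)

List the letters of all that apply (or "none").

(A) the dual of axiom B: valid iff R is symmetric. Such an R need not be symmetric — not valid.
(B) the dual of axiom T: valid iff R is reflexive. Such an R need not be reflexive — not valid.
(C) Dia q -> q (the converse of T) corresponds to R being a subset of the identity. Such an R need not be a subset of the identity, so not valid.
(D) Box q -> Box Box q is axiom 4; it is valid on a frame exactly when R is transitive. Every such R is transitive, so valid.
(E) this is just K, valid on every normal frame.

D, E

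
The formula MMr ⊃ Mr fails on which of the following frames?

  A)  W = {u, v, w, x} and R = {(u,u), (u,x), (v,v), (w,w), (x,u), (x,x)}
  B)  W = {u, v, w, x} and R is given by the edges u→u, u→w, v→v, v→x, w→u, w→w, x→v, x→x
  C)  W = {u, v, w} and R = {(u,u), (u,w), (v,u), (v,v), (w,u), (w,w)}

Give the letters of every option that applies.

C

The schema MMr ⊃ Mr is the dual of axiom 4; it is valid on a frame iff R is transitive.
(A) R is transitive (R is closed under composition), so the schema is valid here.
(B) R is transitive (R is closed under composition), so the schema is valid here.
(C) R is not transitive (v R u and u R w but not v R w), so the schema fails here.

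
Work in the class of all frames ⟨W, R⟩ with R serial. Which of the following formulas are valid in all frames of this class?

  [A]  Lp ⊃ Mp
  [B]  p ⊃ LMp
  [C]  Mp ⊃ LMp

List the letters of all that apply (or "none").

A

(A) Lp ⊃ Mp is axiom D, which corresponds to seriality. Every such R is serial — valid.
(B) p ⊃ LMp is axiom B; it is valid on a frame exactly when R is symmetric. Such an R need not be symmetric, so not valid.
(C) Mp ⊃ LMp is axiom 5; it is valid on a frame exactly when R is euclidean. Such an R need not be euclidean, so not valid.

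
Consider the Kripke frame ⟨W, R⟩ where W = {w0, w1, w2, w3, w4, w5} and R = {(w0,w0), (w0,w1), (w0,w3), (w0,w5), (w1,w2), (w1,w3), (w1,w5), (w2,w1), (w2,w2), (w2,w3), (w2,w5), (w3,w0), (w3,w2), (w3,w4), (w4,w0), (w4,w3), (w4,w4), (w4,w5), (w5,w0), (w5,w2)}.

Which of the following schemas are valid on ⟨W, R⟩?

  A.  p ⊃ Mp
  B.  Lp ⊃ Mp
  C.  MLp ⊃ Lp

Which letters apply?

R is not reflexive: not w1 R w1.
R is not euclidean: w0 R w1 and w0 R w0 but not w1 R w0.
R is serial: every world has an R-successor.
(A) p ⊃ Mp is the dual of axiom T; it is valid on a frame exactly when R is reflexive. R is not reflexive, so not valid.
(B) Lp ⊃ Mp is axiom D, which corresponds to seriality. R is serial — valid.
(C) MLp ⊃ Lp is the dual of axiom 5; it is valid on a frame exactly when R is euclidean. R is not euclidean, so not valid.

B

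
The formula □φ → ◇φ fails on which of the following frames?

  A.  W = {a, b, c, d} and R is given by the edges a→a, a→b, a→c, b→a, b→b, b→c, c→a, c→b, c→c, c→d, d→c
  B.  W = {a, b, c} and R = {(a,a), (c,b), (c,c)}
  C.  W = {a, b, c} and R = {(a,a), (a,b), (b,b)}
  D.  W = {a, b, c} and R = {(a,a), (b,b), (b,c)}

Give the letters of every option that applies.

B, C, D

The schema □φ → ◇φ is axiom D; it is valid on a frame iff R is serial.
(A) R is serial (every world has an R-successor), so the schema is valid here.
(B) R is not serial (b has no R-successor), so the schema fails here.
(C) R is not serial (c has no R-successor), so the schema fails here.
(D) R is not serial (c has no R-successor), so the schema fails here.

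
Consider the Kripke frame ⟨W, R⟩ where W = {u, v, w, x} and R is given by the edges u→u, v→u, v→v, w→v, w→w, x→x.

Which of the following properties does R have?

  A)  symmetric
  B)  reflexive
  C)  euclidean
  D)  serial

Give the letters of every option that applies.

B, D

(A) not symmetric: v R u but not u R v.
(B) reflexive: each world relates to itself.
(C) not euclidean: v R u and v R v but not u R v.
(D) serial: every world has an R-successor.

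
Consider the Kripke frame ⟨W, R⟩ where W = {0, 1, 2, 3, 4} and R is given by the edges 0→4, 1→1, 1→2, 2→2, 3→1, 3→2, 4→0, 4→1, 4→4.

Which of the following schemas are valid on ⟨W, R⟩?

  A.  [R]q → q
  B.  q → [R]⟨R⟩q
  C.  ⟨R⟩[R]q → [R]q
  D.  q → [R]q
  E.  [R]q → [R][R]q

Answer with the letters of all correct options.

none

R is not reflexive: not 0 R 0.
R is not symmetric: 1 R 2 but not 2 R 1.
R is not transitive: 0 R 4 and 4 R 0 but not 0 R 0.
R is not euclidean: 1 R 2 and 1 R 1 but not 2 R 1.
R is not a subset of the identity: 0 R 4 with 0 ≠ 4.
(A) axiom T: valid iff R is reflexive. R is not reflexive — not valid.
(B) q → [R]⟨R⟩q is axiom B; it is valid on a frame exactly when R is symmetric. R is not symmetric, so not valid.
(C) ⟨R⟩[R]q → [R]q (the dual of axiom 5) characterises the euclidean frames. R is not euclidean — not valid.
(D) q → [R]q is valid only on frames where every R-edge is a self-loop. Here R ⊄ identity — not valid.
(E) [R]q → [R][R]q is axiom 4, which corresponds to transitivity. R is not transitive — not valid.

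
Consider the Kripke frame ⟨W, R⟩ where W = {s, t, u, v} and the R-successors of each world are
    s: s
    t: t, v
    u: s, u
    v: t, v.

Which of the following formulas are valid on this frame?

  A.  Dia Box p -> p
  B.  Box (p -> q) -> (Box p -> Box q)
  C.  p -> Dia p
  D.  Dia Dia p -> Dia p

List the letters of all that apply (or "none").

B, C, D

R is reflexive: each world relates to itself.
R is not symmetric: u R s but not s R u.
R is transitive: R is closed under composition.
(A) the dual of axiom B: valid iff R is symmetric. R is not symmetric — not valid.
(B) Box (p -> q) -> (Box p -> Box q) is the K axiom; it holds on all frames — valid.
(C) p -> Dia p is the dual of axiom T, which corresponds to reflexivity. R is reflexive — valid.
(D) Dia Dia p -> Dia p is the dual of axiom 4; it is valid on a frame exactly when R is transitive. R is transitive, so valid.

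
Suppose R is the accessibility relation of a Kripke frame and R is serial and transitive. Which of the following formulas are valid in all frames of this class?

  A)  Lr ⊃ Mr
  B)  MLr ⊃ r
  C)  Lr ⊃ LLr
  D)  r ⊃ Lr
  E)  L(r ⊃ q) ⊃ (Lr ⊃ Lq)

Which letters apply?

A, C, E

(A) Lr ⊃ Mr is axiom D; it is valid on a frame exactly when R is serial. Every such R is serial, so valid.
(B) MLr ⊃ r is the dual of axiom B, which corresponds to symmetry. Such an R need not be symmetric — not valid.
(C) Lr ⊃ LLr (axiom 4) characterises the transitive frames. Every such R is transitive — valid.
(D) r ⊃ Lr (equivalent to ◇p→p) corresponds to R being a subset of the identity. Such an R need not be a subset of the identity, so not valid.
(E) L(r ⊃ q) ⊃ (Lr ⊃ Lq) is the K axiom; it holds on all frames — valid.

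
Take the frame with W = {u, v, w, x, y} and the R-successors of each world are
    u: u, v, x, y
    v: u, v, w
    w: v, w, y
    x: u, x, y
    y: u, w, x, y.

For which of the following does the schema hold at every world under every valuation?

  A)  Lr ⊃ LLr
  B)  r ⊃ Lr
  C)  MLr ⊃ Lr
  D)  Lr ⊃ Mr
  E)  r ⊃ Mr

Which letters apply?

D, E

R is reflexive: each world relates to itself.
R is not transitive: u R v and v R w but not u R w.
R is not euclidean: u R v and u R x but not v R x.
R is serial: every world has an R-successor.
R is not a subset of the identity: u R v with u ≠ v.
(A) axiom 4: valid iff R is transitive. R is not transitive — not valid.
(B) r ⊃ Lr is valid only on frames where every R-edge is a self-loop. Here R ⊄ identity — not valid.
(C) MLr ⊃ Lr is the dual of axiom 5; it is valid on a frame exactly when R is euclidean. R is not euclidean, so not valid.
(D) axiom D: valid iff R is serial. R is serial — valid.
(E) r ⊃ Mr is the dual of axiom T; it is valid on a frame exactly when R is reflexive. R is reflexive, so valid.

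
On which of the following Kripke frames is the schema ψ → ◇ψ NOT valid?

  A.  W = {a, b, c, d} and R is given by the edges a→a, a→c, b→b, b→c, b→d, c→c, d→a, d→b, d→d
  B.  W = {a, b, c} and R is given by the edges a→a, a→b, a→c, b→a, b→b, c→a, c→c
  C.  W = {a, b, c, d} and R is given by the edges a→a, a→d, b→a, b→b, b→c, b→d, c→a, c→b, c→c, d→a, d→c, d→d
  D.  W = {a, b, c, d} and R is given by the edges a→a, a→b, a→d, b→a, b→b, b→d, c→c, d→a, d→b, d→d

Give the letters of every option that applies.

The schema ψ → ◇ψ is the dual of axiom T; it is valid on a frame iff R is reflexive.
(A) R is reflexive (each world relates to itself), so the schema is valid here.
(B) R is reflexive (each world relates to itself), so the schema is valid here.
(C) R is reflexive (each world relates to itself), so the schema is valid here.
(D) R is reflexive (each world relates to itself), so the schema is valid here.

none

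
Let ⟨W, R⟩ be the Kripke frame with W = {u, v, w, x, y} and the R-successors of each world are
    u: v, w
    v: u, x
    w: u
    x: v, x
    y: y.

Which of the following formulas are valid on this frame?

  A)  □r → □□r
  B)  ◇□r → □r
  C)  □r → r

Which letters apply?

none

R is not reflexive: not u R u.
R is not transitive: u R v and v R u but not u R u.
R is not euclidean: u R v and u R w but not v R w.
(A) axiom 4: valid iff R is transitive. R is not transitive — not valid.
(B) ◇□r → □r is the dual of axiom 5, which corresponds to the euclidean property. R is not euclidean — not valid.
(C) □r → r is axiom T; it is valid on a frame exactly when R is reflexive. R is not reflexive, so not valid.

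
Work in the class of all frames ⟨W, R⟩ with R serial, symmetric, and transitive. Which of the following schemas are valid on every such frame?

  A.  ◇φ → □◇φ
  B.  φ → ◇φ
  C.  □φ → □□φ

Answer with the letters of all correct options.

A serial symmetric transitive relation is reflexive (take any v with uRv; symmetry gives vRu and transitivity gives uRu), hence an equivalence relation.
(A) axiom 5: valid iff R is euclidean. Every such R is euclidean — valid.
(B) φ → ◇φ is the dual of axiom T; it is valid on a frame exactly when R is reflexive. Every such R is reflexive, so valid.
(C) □φ → □□φ is axiom 4; it is valid on a frame exactly when R is transitive. Every such R is transitive, so valid.

A, B, C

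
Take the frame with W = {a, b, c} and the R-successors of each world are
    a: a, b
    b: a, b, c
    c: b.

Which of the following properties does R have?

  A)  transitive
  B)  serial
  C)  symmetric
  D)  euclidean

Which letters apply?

(A) not transitive: a R b and b R c but not a R c.
(B) serial: every world has an R-successor.
(C) symmetric: every R-edge is matched by its reverse.
(D) not euclidean: b R a and b R c but not a R c.

B, C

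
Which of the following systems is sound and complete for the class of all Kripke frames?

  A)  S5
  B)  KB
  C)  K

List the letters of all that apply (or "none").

C

(A) S5 is determined by the class of reflexive, symmetric, and transitive frames.
(B) KB is determined by the class of symmetric frames.
(C) K is determined by exactly this class.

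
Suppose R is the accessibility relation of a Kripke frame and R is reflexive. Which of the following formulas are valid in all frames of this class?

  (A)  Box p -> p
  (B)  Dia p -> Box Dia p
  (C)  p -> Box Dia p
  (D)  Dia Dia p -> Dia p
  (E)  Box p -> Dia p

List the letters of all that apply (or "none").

A, E

A reflexive relation is serial.
(A) Box p -> p is axiom T; it is valid on a frame exactly when R is reflexive. Every such R is reflexive, so valid.
(B) Dia p -> Box Dia p is axiom 5, which corresponds to the euclidean property. Such an R need not be euclidean — not valid.
(C) p -> Box Dia p is axiom B, which corresponds to symmetry. Such an R need not be symmetric — not valid.
(D) Dia Dia p -> Dia p is the dual of axiom 4; it is valid on a frame exactly when R is transitive. Such an R need not be transitive, so not valid.
(E) Box p -> Dia p is axiom D; it is valid on a frame exactly when R is serial. Every such R is serial, so valid.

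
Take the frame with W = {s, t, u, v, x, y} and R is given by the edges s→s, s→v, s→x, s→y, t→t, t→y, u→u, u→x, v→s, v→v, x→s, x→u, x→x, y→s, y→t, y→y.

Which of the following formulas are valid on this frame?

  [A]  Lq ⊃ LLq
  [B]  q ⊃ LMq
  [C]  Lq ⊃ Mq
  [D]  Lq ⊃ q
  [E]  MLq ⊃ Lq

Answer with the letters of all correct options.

R is reflexive: each world relates to itself.
R is symmetric: every R-edge is matched by its reverse.
R is not transitive: s R x and x R u but not s R u.
R is not euclidean: s R v and s R x but not v R x.
R is serial: every world has an R-successor.
(A) Lq ⊃ LLq is axiom 4; it is valid on a frame exactly when R is transitive. R is not transitive, so not valid.
(B) q ⊃ LMq (axiom B) characterises the symmetric frames. R is symmetric — valid.
(C) Lq ⊃ Mq is axiom D; it is valid on a frame exactly when R is serial. R is serial, so valid.
(D) Lq ⊃ q (axiom T) characterises the reflexive frames. R is reflexive — valid.
(E) MLq ⊃ Lq (the dual of axiom 5) characterises the euclidean frames. R is not euclidean — not valid.

B, C, D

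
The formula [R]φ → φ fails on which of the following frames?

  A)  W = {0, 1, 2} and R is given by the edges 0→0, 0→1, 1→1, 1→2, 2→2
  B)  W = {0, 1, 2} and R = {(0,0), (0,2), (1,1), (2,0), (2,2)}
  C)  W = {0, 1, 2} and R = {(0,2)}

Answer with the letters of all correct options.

The schema [R]φ → φ is axiom T; it is valid on a frame iff R is reflexive.
(A) R is reflexive (each world relates to itself), so the schema is valid here.
(B) R is reflexive (each world relates to itself), so the schema is valid here.
(C) R is not reflexive (not 0 R 0), so the schema fails here.

C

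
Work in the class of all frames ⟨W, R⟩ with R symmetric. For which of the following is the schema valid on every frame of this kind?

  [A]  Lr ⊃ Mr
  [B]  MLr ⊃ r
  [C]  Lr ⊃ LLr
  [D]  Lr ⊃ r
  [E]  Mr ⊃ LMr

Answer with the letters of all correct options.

(A) Lr ⊃ Mr (axiom D) characterises the serial frames. Such an R need not be serial — not valid.
(B) MLr ⊃ r is the dual of axiom B, which corresponds to symmetry. Every such R is symmetric — valid.
(C) Lr ⊃ LLr is axiom 4, which corresponds to transitivity. Such an R need not be transitive — not valid.
(D) axiom T: valid iff R is reflexive. Such an R need not be reflexive — not valid.
(E) Mr ⊃ LMr is axiom 5; it is valid on a frame exactly when R is euclidean. Such an R need not be euclidean, so not valid.

B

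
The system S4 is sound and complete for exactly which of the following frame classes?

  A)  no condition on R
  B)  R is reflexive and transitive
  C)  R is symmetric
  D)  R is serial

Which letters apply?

(A) this class determines K, not S4.
(B) S4 is sound and complete for exactly this class.
(C) this class determines KB, not S4.
(D) this class determines D, not S4.

B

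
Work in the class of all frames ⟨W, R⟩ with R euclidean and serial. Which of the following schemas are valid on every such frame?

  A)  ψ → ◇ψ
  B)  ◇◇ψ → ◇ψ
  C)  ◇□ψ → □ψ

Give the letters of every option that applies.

(A) the dual of axiom T: valid iff R is reflexive. Such an R need not be reflexive — not valid.
(B) ◇◇ψ → ◇ψ is the dual of axiom 4; it is valid on a frame exactly when R is transitive. Such an R need not be transitive, so not valid.
(C) ◇□ψ → □ψ (the dual of axiom 5) characterises the euclidean frames. Every such R is euclidean — valid.

C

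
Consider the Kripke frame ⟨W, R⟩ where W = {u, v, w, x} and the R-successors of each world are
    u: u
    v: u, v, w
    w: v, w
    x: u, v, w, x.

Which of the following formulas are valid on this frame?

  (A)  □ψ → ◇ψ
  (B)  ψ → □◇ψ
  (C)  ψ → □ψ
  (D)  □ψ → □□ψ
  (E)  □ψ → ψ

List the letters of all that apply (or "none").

R is reflexive: each world relates to itself.
R is not symmetric: v R u but not u R v.
R is not transitive: w R v and v R u but not w R u.
R is serial: every world has an R-successor.
R is not a subset of the identity: v R u with v ≠ u.
(A) □ψ → ◇ψ is axiom D, which corresponds to seriality. R is serial — valid.
(B) axiom B: valid iff R is symmetric. R is not symmetric — not valid.
(C) ψ → □ψ (equivalent to ◇p→p) corresponds to R being a subset of the identity. Here R ⊄ identity, so not valid.
(D) □ψ → □□ψ is axiom 4; it is valid on a frame exactly when R is transitive. R is not transitive, so not valid.
(E) □ψ → ψ is axiom T, which corresponds to reflexivity. R is reflexive — valid.

A, E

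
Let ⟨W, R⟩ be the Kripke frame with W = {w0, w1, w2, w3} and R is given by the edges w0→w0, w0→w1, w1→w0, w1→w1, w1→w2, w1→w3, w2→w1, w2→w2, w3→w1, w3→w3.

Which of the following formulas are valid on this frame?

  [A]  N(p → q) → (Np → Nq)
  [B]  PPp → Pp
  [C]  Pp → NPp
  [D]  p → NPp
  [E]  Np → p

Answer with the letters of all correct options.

R is reflexive: each world relates to itself.
R is symmetric: every R-edge is matched by its reverse.
R is not transitive: w0 R w1 and w1 R w2 but not w0 R w2.
R is not euclidean: w1 R w0 and w1 R w2 but not w0 R w2.
(A) N(p → q) → (Np → Nq) is axiom K, valid on every Kripke frame — valid.
(B) the dual of axiom 4: valid iff R is transitive. R is not transitive — not valid.
(C) Pp → NPp is axiom 5, which corresponds to the euclidean property. R is not euclidean — not valid.
(D) p → NPp (axiom B) characterises the symmetric frames. R is symmetric — valid.
(E) Np → p is axiom T, which corresponds to reflexivity. R is reflexive — valid.

A, D, E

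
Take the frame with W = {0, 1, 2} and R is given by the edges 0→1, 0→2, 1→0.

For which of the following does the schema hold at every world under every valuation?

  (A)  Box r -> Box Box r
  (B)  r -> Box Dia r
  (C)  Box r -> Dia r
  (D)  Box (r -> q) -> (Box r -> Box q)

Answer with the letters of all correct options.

R is not symmetric: 0 R 2 but not 2 R 0.
R is not transitive: 0 R 1 and 1 R 0 but not 0 R 0.
R is not serial: 2 has no R-successor.
(A) axiom 4: valid iff R is transitive. R is not transitive — not valid.
(B) r -> Box Dia r is axiom B; it is valid on a frame exactly when R is symmetric. R is not symmetric, so not valid.
(C) axiom D: valid iff R is serial. R is not serial — not valid.
(D) Box (r -> q) -> (Box r -> Box q) is the K axiom; it holds on all frames — valid.

D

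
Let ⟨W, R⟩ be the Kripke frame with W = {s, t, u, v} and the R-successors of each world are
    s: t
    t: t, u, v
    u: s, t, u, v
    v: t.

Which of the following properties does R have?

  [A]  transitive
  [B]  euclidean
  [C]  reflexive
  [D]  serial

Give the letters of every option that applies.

D

(A) not transitive: s R t and t R u but not s R u.
(B) not euclidean: t R v and t R u but not v R u.
(C) not reflexive: not s R s.
(D) serial: every world has an R-successor.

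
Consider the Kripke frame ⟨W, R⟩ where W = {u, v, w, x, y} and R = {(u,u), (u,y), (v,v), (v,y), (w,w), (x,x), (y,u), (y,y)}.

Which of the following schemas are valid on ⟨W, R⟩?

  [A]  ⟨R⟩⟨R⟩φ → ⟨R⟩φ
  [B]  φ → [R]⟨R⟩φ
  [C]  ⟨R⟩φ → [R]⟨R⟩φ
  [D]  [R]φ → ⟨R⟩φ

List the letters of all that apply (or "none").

R is not symmetric: v R y but not y R v.
R is not transitive: v R y and y R u but not v R u.
R is not euclidean: v R y and v R v but not y R v.
R is serial: every world has an R-successor.
(A) ⟨R⟩⟨R⟩φ → ⟨R⟩φ is the dual of axiom 4, which corresponds to transitivity. R is not transitive — not valid.
(B) axiom B: valid iff R is symmetric. R is not symmetric — not valid.
(C) ⟨R⟩φ → [R]⟨R⟩φ is axiom 5; it is valid on a frame exactly when R is euclidean. R is not euclidean, so not valid.
(D) [R]φ → ⟨R⟩φ is axiom D; it is valid on a frame exactly when R is serial. R is serial, so valid.

D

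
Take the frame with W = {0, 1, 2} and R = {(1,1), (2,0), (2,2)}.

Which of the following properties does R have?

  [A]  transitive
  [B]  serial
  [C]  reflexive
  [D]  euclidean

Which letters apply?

A

(A) transitive: R is closed under composition.
(B) not serial: 0 has no R-successor.
(C) not reflexive: not 0 R 0.
(D) not euclidean: 2 R 0 and 2 R 2 but not 0 R 2.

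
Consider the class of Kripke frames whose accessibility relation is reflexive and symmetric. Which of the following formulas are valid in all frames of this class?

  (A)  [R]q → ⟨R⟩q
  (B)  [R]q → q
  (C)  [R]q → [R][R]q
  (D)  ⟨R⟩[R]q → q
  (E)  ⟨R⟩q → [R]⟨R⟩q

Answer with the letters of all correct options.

A, B, D

Reflexive relations are serial.
(A) axiom D: valid iff R is serial. Every such R is serial — valid.
(B) axiom T: valid iff R is reflexive. Every such R is reflexive — valid.
(C) [R]q → [R][R]q is axiom 4; it is valid on a frame exactly when R is transitive. Such an R need not be transitive, so not valid.
(D) ⟨R⟩[R]q → q is the dual of axiom B, which corresponds to symmetry. Every such R is symmetric — valid.
(E) ⟨R⟩q → [R]⟨R⟩q is axiom 5; it is valid on a frame exactly when R is euclidean. Such an R need not be euclidean, so not valid.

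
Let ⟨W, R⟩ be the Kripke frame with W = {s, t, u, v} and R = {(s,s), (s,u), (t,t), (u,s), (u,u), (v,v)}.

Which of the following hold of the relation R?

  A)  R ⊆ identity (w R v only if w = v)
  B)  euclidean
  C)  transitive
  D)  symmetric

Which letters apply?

B, C, D

(A) not ⊆ identity: s R u with s ≠ u.
(B) euclidean: any two R-successors of the same world are R-related.
(C) transitive: R is closed under composition.
(D) symmetric: every R-edge is matched by its reverse.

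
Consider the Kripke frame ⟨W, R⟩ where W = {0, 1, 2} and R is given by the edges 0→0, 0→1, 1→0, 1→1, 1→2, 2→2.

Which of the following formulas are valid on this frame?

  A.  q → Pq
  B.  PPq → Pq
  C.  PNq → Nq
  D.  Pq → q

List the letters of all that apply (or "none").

A

R is reflexive: each world relates to itself.
R is not transitive: 0 R 1 and 1 R 2 but not 0 R 2.
R is not euclidean: 1 R 0 and 1 R 2 but not 0 R 2.
R is not a subset of the identity: 0 R 1 with 0 ≠ 1.
(A) q → Pq is the dual of axiom T; it is valid on a frame exactly when R is reflexive. R is reflexive, so valid.
(B) the dual of axiom 4: valid iff R is transitive. R is not transitive — not valid.
(C) PNq → Nq is the dual of axiom 5, which corresponds to the euclidean property. R is not euclidean — not valid.
(D) Pq → q is the converse of T; it holds exactly when R ⊆ identity. Here R ⊄ identity — not valid.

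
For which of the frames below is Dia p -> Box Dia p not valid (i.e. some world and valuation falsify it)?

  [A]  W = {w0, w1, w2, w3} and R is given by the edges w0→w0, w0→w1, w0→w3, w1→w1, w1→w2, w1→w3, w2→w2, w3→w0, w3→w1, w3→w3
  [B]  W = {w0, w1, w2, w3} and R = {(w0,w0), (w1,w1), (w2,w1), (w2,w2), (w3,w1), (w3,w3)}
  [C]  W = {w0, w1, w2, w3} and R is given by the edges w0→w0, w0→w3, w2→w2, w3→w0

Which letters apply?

The schema Dia p -> Box Dia p is axiom 5; it is valid on a frame iff R is euclidean.
(A) R is not euclidean (w0 R w1 and w0 R w0 but not w1 R w0), so the schema fails here.
(B) R is not euclidean (w2 R w1 and w2 R w2 but not w1 R w2), so the schema fails here.
(C) R is not euclidean (w0 R w3 and w0 R w3 but not w3 R w3), so the schema fails here.

A, B, C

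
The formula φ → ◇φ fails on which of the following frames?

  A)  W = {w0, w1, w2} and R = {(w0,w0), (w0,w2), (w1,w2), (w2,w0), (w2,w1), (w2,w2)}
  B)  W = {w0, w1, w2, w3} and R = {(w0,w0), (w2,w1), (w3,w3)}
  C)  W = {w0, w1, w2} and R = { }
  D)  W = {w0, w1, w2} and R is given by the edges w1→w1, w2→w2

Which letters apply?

A, B, C, D

The schema φ → ◇φ is the dual of axiom T; it is valid on a frame iff R is reflexive.
(A) R is not reflexive (not w1 R w1), so the schema fails here.
(B) R is not reflexive (not w1 R w1), so the schema fails here.
(C) R is not reflexive (not w0 R w0), so the schema fails here.
(D) R is not reflexive (not w0 R w0), so the schema fails here.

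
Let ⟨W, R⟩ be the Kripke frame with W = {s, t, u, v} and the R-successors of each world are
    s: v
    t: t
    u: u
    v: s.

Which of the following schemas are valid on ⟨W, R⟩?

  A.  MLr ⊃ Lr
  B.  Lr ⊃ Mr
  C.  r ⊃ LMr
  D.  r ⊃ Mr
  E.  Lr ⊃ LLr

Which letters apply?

B, C

R is not reflexive: not s R s.
R is symmetric: every R-edge is matched by its reverse.
R is not transitive: s R v and v R s but not s R s.
R is not euclidean: s R v and s R v but not v R v.
R is serial: every world has an R-successor.
(A) MLr ⊃ Lr is the dual of axiom 5; it is valid on a frame exactly when R is euclidean. R is not euclidean, so not valid.
(B) axiom D: valid iff R is serial. R is serial — valid.
(C) axiom B: valid iff R is symmetric. R is symmetric — valid.
(D) the dual of axiom T: valid iff R is reflexive. R is not reflexive — not valid.
(E) axiom 4: valid iff R is transitive. R is not transitive — not valid.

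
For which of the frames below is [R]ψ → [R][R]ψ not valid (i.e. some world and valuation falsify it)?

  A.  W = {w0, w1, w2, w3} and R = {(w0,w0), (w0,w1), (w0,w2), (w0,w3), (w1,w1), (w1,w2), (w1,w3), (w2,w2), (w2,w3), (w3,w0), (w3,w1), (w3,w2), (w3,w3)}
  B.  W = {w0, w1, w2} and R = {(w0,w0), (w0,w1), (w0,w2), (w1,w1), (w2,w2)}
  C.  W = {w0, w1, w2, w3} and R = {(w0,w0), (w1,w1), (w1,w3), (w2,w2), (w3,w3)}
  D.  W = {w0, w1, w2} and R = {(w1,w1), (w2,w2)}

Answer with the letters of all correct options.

The schema [R]ψ → [R][R]ψ is axiom 4; it is valid on a frame iff R is transitive.
(A) R is not transitive (w1 R w3 and w3 R w0 but not w1 R w0), so the schema fails here.
(B) R is transitive (R is closed under composition), so the schema is valid here.
(C) R is transitive (R is closed under composition), so the schema is valid here.
(D) R is transitive (R is closed under composition), so the schema is valid here.

A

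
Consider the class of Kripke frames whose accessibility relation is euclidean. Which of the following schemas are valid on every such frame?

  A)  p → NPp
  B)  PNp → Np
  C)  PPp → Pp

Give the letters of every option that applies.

(A) p → NPp is axiom B, which corresponds to symmetry. Such an R need not be symmetric — not valid.
(B) PNp → Np is the dual of axiom 5, which corresponds to the euclidean property. Every such R is euclidean — valid.
(C) PPp → Pp (the dual of axiom 4) characterises the transitive frames. Such an R need not be transitive — not valid.

B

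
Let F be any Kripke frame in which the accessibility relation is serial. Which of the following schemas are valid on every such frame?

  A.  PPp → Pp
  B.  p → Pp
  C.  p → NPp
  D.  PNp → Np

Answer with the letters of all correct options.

(A) PPp → Pp (the dual of axiom 4) characterises the transitive frames. Such an R need not be transitive — not valid.
(B) p → Pp (the dual of axiom T) characterises the reflexive frames. Such an R need not be reflexive — not valid.
(C) p → NPp is axiom B; it is valid on a frame exactly when R is symmetric. Such an R need not be symmetric, so not valid.
(D) PNp → Np is the dual of axiom 5; it is valid on a frame exactly when R is euclidean. Such an R need not be euclidean, so not valid.

none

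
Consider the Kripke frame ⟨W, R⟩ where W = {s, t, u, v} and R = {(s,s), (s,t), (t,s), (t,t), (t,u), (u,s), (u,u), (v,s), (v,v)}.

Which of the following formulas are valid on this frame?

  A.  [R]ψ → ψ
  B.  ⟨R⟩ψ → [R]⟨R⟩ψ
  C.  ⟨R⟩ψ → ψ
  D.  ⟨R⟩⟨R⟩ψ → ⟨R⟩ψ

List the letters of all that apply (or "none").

R is reflexive: each world relates to itself.
R is not transitive: s R t and t R u but not s R u.
R is not euclidean: t R s and t R u but not s R u.
R is not a subset of the identity: s R t with s ≠ t.
(A) [R]ψ → ψ is axiom T, which corresponds to reflexivity. R is reflexive — valid.
(B) ⟨R⟩ψ → [R]⟨R⟩ψ is axiom 5, which corresponds to the euclidean property. R is not euclidean — not valid.
(C) ⟨R⟩ψ → ψ (the converse of T) corresponds to R being a subset of the identity. Here R ⊄ identity, so not valid.
(D) ⟨R⟩⟨R⟩ψ → ⟨R⟩ψ (the dual of axiom 4) characterises the transitive frames. R is not transitive — not valid.

A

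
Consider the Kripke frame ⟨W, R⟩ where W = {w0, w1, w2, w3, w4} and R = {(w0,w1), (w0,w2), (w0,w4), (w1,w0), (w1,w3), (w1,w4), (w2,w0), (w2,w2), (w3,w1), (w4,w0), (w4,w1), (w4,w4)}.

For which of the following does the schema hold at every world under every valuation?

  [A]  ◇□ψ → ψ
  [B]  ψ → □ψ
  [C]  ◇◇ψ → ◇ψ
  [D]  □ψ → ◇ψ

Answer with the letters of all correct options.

A, D

R is symmetric: every R-edge is matched by its reverse.
R is not transitive: w0 R w1 and w1 R w0 but not w0 R w0.
R is serial: every world has an R-successor.
R is not a subset of the identity: w0 R w1 with w0 ≠ w1.
(A) ◇□ψ → ψ is the dual of axiom B; it is valid on a frame exactly when R is symmetric. R is symmetric, so valid.
(B) ψ → □ψ is equivalent to ◇p→p; it holds exactly when R ⊆ identity. Here R ⊄ identity — not valid.
(C) ◇◇ψ → ◇ψ is the dual of axiom 4, which corresponds to transitivity. R is not transitive — not valid.
(D) □ψ → ◇ψ (axiom D) characterises the serial frames. R is serial — valid.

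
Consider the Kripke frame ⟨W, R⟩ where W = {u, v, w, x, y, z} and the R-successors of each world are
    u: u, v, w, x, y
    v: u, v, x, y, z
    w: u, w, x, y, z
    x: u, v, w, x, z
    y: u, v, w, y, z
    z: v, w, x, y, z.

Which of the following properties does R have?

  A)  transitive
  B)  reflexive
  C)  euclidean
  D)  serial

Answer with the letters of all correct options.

(A) not transitive: u R v and v R z but not u R z.
(B) reflexive: each world relates to itself.
(C) not euclidean: u R v and u R w but not v R w.
(D) serial: every world has an R-successor.

B, D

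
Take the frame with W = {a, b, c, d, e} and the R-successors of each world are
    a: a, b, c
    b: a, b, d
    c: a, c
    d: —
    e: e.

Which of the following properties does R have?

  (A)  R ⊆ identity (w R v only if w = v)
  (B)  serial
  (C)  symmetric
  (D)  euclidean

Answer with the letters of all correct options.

(A) not ⊆ identity: a R b with a ≠ b.
(B) not serial: d has no R-successor.
(C) not symmetric: b R d but not d R b.
(D) not euclidean: a R b and a R c but not b R c.

none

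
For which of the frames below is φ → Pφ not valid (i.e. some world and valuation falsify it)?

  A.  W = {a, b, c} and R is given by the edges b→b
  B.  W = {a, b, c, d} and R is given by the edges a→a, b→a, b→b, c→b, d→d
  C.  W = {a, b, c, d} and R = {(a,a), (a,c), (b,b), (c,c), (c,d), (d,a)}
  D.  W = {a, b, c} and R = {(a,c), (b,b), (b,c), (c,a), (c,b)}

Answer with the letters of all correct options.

The schema φ → Pφ is the dual of axiom T; it is valid on a frame iff R is reflexive.
(A) R is not reflexive (not a R a), so the schema fails here.
(B) R is not reflexive (not c R c), so the schema fails here.
(C) R is not reflexive (not d R d), so the schema fails here.
(D) R is not reflexive (not a R a), so the schema fails here.

A, B, C, D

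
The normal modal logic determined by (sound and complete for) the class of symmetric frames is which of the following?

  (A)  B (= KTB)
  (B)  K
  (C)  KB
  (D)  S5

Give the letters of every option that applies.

C

(A) B (= KTB) is determined by the class of reflexive and symmetric frames.
(B) K is determined by the class of arbitrary frames.
(C) KB is determined by exactly this class.
(D) S5 is determined by the class of reflexive, symmetric, and transitive frames.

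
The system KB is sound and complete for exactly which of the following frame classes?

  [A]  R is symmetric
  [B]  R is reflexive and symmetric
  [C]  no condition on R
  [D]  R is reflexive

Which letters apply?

A

(A) KB is sound and complete for exactly this class.
(B) this class determines B (= KTB), not KB.
(C) this class determines K, not KB.
(D) this class determines T (= KT), not KB.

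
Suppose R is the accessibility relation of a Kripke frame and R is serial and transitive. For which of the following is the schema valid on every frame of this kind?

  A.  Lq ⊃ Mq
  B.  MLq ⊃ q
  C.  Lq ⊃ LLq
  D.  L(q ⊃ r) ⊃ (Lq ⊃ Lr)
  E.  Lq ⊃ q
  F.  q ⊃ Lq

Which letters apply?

A, C, D

(A) Lq ⊃ Mq (axiom D) characterises the serial frames. Every such R is serial — valid.
(B) MLq ⊃ q (the dual of axiom B) characterises the symmetric frames. Such an R need not be symmetric — not valid.
(C) axiom 4: valid iff R is transitive. Every such R is transitive — valid.
(D) this is just K, valid on every normal frame.
(E) Lq ⊃ q is axiom T; it is valid on a frame exactly when R is reflexive. Such an R need not be reflexive, so not valid.
(F) q ⊃ Lq is valid only on frames where every R-edge is a self-loop. Such an R need not be a subset of the identity — not valid.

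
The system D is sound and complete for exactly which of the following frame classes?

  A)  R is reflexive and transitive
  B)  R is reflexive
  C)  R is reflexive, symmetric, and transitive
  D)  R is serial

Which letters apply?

D

(A) this class determines S4, not D.
(B) this class determines T (= KT), not D.
(C) this class determines S5, not D.
(D) D is sound and complete for exactly this class.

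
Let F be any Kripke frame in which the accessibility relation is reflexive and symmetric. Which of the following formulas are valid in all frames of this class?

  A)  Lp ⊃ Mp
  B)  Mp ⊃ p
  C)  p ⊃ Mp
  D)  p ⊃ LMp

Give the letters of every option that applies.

A, C, D

Reflexive relations are serial.
(A) Lp ⊃ Mp is axiom D; it is valid on a frame exactly when R is serial. Every such R is serial, so valid.
(B) Mp ⊃ p (the converse of T) corresponds to R being a subset of the identity. Such an R need not be a subset of the identity, so not valid.
(C) p ⊃ Mp is the dual of axiom T; it is valid on a frame exactly when R is reflexive. Every such R is reflexive, so valid.
(D) axiom B: valid iff R is symmetric. Every such R is symmetric — valid.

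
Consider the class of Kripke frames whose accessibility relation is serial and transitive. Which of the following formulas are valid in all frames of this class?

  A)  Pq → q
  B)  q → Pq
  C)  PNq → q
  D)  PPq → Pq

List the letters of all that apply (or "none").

D

(A) Pq → q is the converse of T; it holds exactly when R ⊆ identity. Such an R need not be a subset of the identity — not valid.
(B) the dual of axiom T: valid iff R is reflexive. Such an R need not be reflexive — not valid.
(C) PNq → q is the dual of axiom B, which corresponds to symmetry. Such an R need not be symmetric — not valid.
(D) PPq → Pq (the dual of axiom 4) characterises the transitive frames. Every such R is transitive — valid.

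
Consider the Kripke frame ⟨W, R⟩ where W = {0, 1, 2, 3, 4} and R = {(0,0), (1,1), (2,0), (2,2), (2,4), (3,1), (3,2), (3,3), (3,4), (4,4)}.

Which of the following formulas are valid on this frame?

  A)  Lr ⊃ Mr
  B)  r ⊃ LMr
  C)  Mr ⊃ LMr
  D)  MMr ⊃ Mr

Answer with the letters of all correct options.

A

R is not symmetric: 2 R 0 but not 0 R 2.
R is not transitive: 3 R 2 and 2 R 0 but not 3 R 0.
R is not euclidean: 2 R 0 and 2 R 2 but not 0 R 2.
R is serial: every world has an R-successor.
(A) Lr ⊃ Mr is axiom D; it is valid on a frame exactly when R is serial. R is serial, so valid.
(B) r ⊃ LMr (axiom B) characterises the symmetric frames. R is not symmetric — not valid.
(C) Mr ⊃ LMr (axiom 5) characterises the euclidean frames. R is not euclidean — not valid.
(D) MMr ⊃ Mr (the dual of axiom 4) characterises the transitive frames. R is not transitive — not valid.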